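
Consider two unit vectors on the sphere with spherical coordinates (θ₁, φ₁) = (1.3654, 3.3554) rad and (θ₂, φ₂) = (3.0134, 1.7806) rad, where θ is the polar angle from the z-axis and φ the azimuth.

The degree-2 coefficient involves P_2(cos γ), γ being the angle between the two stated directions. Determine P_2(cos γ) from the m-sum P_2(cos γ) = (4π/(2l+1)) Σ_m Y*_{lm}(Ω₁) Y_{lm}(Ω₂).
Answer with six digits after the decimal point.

-0.438319

Term-by-term m-sum for l=2 (normalisation 4π/5 = 2.513274):
  m=-2: Y*=+0.336872+0.153525i  Y=-0.005765+0.002572i  product -0.002337-0.000019i
  m=-1: Y*=-0.150741-0.032730i  Y=+0.020401+0.095806i  product +0.000060-0.015110i
  m=+0: Y*=-0.276033-0.000000i  Y=+0.615319+0.000000i  product -0.169848-0.000000i
  m=+1: Y*=+0.150741-0.032730i  Y=-0.020401+0.095806i  product +0.000060+0.015110i
  m=+2: Y*=+0.336872-0.153525i  Y=-0.005765-0.002572i  product -0.002337+0.000019i
Total Σ_m = -0.174401-0.000000i. Multiply by 2.513274: -0.438319-0.000000i. P_2(cos γ) = -0.438319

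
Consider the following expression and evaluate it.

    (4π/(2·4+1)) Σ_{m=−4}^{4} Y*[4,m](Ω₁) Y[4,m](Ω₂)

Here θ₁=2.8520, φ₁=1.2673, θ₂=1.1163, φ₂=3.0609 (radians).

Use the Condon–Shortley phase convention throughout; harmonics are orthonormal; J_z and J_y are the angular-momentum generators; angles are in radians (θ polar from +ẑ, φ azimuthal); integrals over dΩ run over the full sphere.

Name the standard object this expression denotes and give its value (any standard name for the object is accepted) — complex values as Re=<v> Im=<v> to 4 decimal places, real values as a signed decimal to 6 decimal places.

This sum is the spherical-harmonic addition theorem: it equals the Legendre polynomial P_l(cos γ) of the angle γ between the two directions.
Summing Y*_{l m}(θ₁,φ₁)·Y_{l m}(θ₂,φ₂) over m ∈ [−4, 4]; prefactor 4π/(2·4+1) = 1.396263:
  term(m=-4) = 0.00053 - 0.00066j   from Y*(Ω₁)=0.00103 - 0.00276j, Y(Ω₂)=0.27350 + 0.09148j
  term(m=-3) = -0.00690 - 0.00874j   from Y*(Ω₁)=0.02206 + 0.01713j, Y(Ω₂)=-0.38694 - 0.09554j
  term(m=-2) = -0.01260 + 0.00602j   from Y*(Ω₁)=-0.12165 + 0.08448j, Y(Ω₂)=0.09305 + 0.01515j
  term(m=-1) = -0.03022 - 0.13339j   from Y*(Ω₁)=-0.13269 - 0.42369j, Y(Ω₂)=0.30706 + 0.02483j
  term(m=+0) = -0.08243 + 0.00000j   from Y*(Ω₁)=0.52585 + 0.00000j, Y(Ω₂)=-0.15676 + 0.00000j
  term(m=+1) = -0.03022 + 0.13339j   from Y*(Ω₁)=0.13269 - 0.42369j, Y(Ω₂)=-0.30706 + 0.02483j
  term(m=+2) = -0.01260 - 0.00602j   from Y*(Ω₁)=-0.12165 - 0.08448j, Y(Ω₂)=0.09305 - 0.01515j
  term(m=+3) = -0.00690 + 0.00874j   from Y*(Ω₁)=-0.02206 + 0.01713j, Y(Ω₂)=0.38694 - 0.09554j
  term(m=+4) = 0.00053 + 0.00066j   from Y*(Ω₁)=0.00103 + 0.00276j, Y(Ω₂)=0.27350 - 0.09148j
Σ over m = -0.18081 - 0.00000j; ×(4π/9) → -0.25245 - 0.00000j. Real part: -0.252452

Legendre polynomial (addition theorem), -0.252452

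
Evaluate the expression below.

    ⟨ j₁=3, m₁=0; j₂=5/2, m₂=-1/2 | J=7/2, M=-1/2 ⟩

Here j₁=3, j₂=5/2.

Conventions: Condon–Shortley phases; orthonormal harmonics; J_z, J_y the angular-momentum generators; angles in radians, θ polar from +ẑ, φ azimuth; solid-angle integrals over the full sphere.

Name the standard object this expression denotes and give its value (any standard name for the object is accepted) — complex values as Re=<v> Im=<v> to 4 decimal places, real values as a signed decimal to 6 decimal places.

This is a Clebsch–Gordan (vector-coupling) coefficient.
j₁+j₂−J=2  J+j₁−j₂=4  J−j₁+j₂=3  j₁+j₂+J+1=10
(j₁±m₁, j₂±m₂, J±M) = (3,3,2,3,3,4)
P² = 6912/175
sum k=0..2:
  [0] +1/24 = 1/24
  [1] −1/8 = -1/8
  [2] +1/72 = 1/72
S = -5/72
C² = P²·S² = 4/21 ; C = -0.436436

Clebsch–Gordan coefficient, −√(4/21) ≈ -0.436436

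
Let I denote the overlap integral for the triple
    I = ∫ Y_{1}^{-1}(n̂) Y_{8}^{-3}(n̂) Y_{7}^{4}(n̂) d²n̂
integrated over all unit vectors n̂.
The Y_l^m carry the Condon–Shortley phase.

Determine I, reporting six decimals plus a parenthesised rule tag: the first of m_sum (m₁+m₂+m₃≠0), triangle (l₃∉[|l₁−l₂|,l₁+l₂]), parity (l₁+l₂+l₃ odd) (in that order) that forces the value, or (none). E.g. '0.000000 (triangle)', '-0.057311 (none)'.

m-sum 0 ✓  L=16 even ✓  7≤7≤9 ✓
Π(2lᵢ+1) = 3×17×15 = 765
triangle coeff Δ(1,8,7) = 1/2040
Σ_t [1,1]: t=1:−1/25401600 = -1/25401600
(3j)²=8/255 [(1 8 7; 0 0 0)], sign=+1
Σ_t [2,2]: t=2:+1/479001600 = 1/479001600
(3j)²=1/204 [(1 8 7; -1 -3 4)], sign=-1
⇒ 4πI² = 2/17
I = (-1)√(2/17/(4π)) = -0.09675772
No selection rule forces the value: the integral is nonzero (none).

-0.096758 (none)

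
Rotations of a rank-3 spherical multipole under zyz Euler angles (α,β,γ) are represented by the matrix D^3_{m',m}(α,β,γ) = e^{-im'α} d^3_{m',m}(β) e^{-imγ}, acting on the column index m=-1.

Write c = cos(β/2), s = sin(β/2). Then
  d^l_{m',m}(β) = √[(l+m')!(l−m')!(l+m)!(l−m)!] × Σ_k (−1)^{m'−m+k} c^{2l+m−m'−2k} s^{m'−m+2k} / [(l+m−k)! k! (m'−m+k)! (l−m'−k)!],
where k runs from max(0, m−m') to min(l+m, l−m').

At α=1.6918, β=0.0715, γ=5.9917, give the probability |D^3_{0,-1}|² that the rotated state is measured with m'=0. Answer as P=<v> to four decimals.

P=0.0151

D^3_{0,-1}(1.6918,0.0715,5.9917) = e^{-i·0·1.6918}·d^3_{0,-1}(0.0715)·e^{-i·-1·5.9917}. Compute d first:
c=cos(0.071500/2)=0.999361, s=sin(0.071500/2)=0.035742; N=√[6·6·2·24]=41.569219
k∈{0,1,2} keeps every argument non-negative
  k=0: (−1)^1·41.5692/(12)·0.9994^5·0.0357^1 = -0.123420
  k=1: (−1)^2·41.5692/(4)·0.9994^3·0.0357^3 = +0.000474
  k=2: (−1)^3·41.5692/(12)·0.9994^1·0.0357^5 = -0.000000
d^3_{0,-1}(0.0715) = -0.123420 +0.000474 -0.000000 = -0.122947
|D^3_{0,-1}|² = |d^3_{0,-1}(β)|² = (-0.122947)² = 0.015116 (the z-rotation phases have unit modulus)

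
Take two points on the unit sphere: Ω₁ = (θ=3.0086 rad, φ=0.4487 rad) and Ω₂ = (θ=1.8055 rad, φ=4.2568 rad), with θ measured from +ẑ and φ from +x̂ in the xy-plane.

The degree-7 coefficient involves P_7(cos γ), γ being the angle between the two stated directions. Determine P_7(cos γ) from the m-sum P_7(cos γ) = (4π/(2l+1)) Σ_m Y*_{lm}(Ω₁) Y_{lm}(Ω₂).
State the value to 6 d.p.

Summing Y*_{l m}(θ₁,φ₁)·Y_{l m}(θ₂,φ₂) over m ∈ [−7, 7]; prefactor 4π/(2·7+1) = 0.837758:
  m=-7: Y*=-0.00000 + 0.00000j  Y=-0.01956 + 0.41115j  product 0.00000 - 0.00000j
  m=-6: Y*=0.00001 - 0.00000j  Y=-0.33802 + 0.14614j  product -0.00000 + 0.00000j
  m=-5: Y*=-0.00011 + 0.00014j  Y=0.07208 + 0.06160j  product -0.00002 + 0.00000j
  m=-4: Y*=0.00049 - 0.00214j  Y=-0.08731 + 0.33971j  product 0.00069 + 0.00035j
  m=-3: Y*=0.00438 + 0.01916j  Y=-0.01506 + 0.00312j  product -0.00013 - 0.00027j
  m=-2: Y*=-0.07644 - 0.09581j  Y=0.19972 + 0.25754j  product 0.00941 - 0.03882j
  m=-1: Y*=0.43229 + 0.20813j  Y=-0.02518 + 0.05138j  product -0.02158 + 0.01697j
  m=+0: Y*=-0.83812 + 0.00000j  Y=0.31638 + 0.00000j  product -0.26516 + 0.00000j
  m=+1: Y*=-0.43229 + 0.20813j  Y=0.02518 + 0.05138j  product -0.02158 - 0.01697j
  m=+2: Y*=-0.07644 + 0.09581j  Y=0.19972 - 0.25754j  product 0.00941 + 0.03882j
  m=+3: Y*=-0.00438 + 0.01916j  Y=0.01506 + 0.00312j  product -0.00013 + 0.00027j
  m=+4: Y*=0.00049 + 0.00214j  Y=-0.08731 - 0.33971j  product 0.00069 - 0.00035j
  m=+5: Y*=0.00011 + 0.00014j  Y=-0.07208 + 0.06160j  product -0.00002 - 0.00000j
  m=+6: Y*=0.00001 + 0.00000j  Y=-0.33802 - 0.14614j  product -0.00000 - 0.00000j
  m=+7: Y*=0.00000 + 0.00000j  Y=0.01956 + 0.41115j  product 0.00000 + 0.00000j
Σ over m = -0.28842 - 0.00000j; ×(4π/15) → -0.24163 - 0.00000j. Real part: -0.241628

-0.241628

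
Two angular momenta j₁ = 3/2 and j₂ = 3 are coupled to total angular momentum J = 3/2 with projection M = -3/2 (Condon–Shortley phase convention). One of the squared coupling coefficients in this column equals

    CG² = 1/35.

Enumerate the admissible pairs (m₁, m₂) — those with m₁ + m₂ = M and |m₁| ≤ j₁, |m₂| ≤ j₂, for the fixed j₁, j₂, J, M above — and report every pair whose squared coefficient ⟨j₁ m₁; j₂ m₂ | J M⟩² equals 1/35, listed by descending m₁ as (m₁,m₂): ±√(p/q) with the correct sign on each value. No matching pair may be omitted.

Admissible pairs with m₁+m₂ = M = -3/2: (-3/2,0), (-1/2,-1), (1/2,-2), (3/2,-3)
  (m₁,m₂)=(3/2,-3): CG² = 4/7, CG = +√(4/7)
  (m₁,m₂)=(1/2,-2): CG² = 2/7, CG = −√(2/7)
  (m₁,m₂)=(-1/2,-1): CG² = 4/35, CG = +√(4/35)
  (m₁,m₂)=(-3/2,0): CG² = 1/35, CG = −√(1/35)   ← matches the target
Pairs with CG² = 1/35: (-3/2,0): −√(1/35)

(-3/2,0): −√(1/35)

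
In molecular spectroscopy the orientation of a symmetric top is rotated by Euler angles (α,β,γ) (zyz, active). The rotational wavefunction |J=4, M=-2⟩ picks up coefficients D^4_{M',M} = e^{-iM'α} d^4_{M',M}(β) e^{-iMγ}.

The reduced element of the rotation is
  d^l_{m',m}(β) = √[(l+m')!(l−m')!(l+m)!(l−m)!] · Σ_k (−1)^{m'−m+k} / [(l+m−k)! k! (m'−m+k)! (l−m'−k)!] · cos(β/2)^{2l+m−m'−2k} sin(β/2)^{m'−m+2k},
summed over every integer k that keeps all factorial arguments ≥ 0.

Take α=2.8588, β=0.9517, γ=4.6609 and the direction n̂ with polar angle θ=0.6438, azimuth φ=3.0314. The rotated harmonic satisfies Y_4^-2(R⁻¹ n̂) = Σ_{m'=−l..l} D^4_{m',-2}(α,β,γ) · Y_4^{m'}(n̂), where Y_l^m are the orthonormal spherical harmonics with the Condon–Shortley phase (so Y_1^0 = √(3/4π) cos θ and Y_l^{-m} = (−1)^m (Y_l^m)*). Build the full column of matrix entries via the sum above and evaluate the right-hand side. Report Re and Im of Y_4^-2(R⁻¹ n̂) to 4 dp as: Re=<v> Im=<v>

Need the full column D^4_{m',-2} for m'=−4..4 at α=2.8588, β=0.9517, γ=4.6609.
cos(β/2)=0.888904, sin(β/2)=0.458094
d^4_{-4,-2}: single k=2 term ⇒ +0.547793;  D = -0.180950+0.517044i
d^4_{-3,-2}: k∈[1..2] ⇒ +0.751626 -0.598857 = +0.152769;  D = +0.088694-0.124385i
d^4_{-2,-2}: k∈[0..2] ⇒ +0.389796 -1.242279 +0.412410 = -0.440072;  D = +0.345331-0.272783i
d^4_{-1,-2}: k∈[0..2] ⇒ -0.852264 +1.131733 -0.200379 = +0.079090;  D = +0.073278-0.029760i
d^4_{0,-2}: k∈[0..2] ⇒ +0.982107 -0.695549 +0.069272 = +0.355830;  D = -0.353945+0.036578i
d^4_{1,-2}: k∈[0..2] ⇒ -0.754489 +0.300569 -0.015965 = -0.469885;  D = -0.462309-0.084038i
d^4_{2,-2}: k∈[0..2] ⇒ +0.412410 -0.087623 +0.001939 = +0.326726;  D = -0.292384-0.145812i
d^4_{3,-2}: k∈[0..1] ⇒ -0.159046 +0.014080 = -0.144966;  D = -0.106524-0.098326i
d^4_{4,-2}: single k=0 term ⇒ +0.038638;  D = -0.019952-0.033088i
Y_4^{m'}(θ=0.6438,φ=3.0314) and Σ D·Y over m':
  (-0.1809+0.5170i)·(+0.0520+0.0245i)  (+0.0887-0.1244i)·(-0.2048-0.0703i)  (+0.3453-0.2728i)·(+0.4090+0.0916i)  (+0.0733-0.0298i)·(-0.3336-0.0369i)  (-0.3539+0.0366i)·(-0.1976+0.0000i)  (-0.4623-0.0840i)·(+0.3336-0.0369i)  (-0.2924-0.1458i)·(+0.4090-0.0916i)  (-0.1065-0.0983i)·(+0.2048-0.0703i)  (-0.0200-0.0331i)·(+0.0520-0.0245i)
Y_4^-2(R⁻¹ n̂) = -0.159201-0.095977i

Re=-0.1592 Im=-0.0960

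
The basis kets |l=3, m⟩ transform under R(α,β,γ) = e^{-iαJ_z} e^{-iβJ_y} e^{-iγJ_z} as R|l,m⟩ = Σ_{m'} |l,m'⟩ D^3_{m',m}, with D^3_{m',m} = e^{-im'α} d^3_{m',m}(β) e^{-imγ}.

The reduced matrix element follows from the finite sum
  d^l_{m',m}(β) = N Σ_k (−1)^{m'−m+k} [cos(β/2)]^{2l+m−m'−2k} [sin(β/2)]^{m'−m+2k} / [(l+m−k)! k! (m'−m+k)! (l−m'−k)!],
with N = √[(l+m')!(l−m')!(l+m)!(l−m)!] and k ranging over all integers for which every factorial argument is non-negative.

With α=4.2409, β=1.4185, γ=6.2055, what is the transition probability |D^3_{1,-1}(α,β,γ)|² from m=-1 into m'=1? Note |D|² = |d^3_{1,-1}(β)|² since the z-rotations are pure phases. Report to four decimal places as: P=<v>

Split into d^3_{1,-1}(β=1.4185) × two z-phases.
With c≡cos(β/2)=0.758851 and s≡sin(β/2)=0.651265, N=[24·2·2·24]^{1/2}=48.000000
k: max(0,(-1)−(1))=0 … min(3+(-1),3−(1))=2
  k=0: (−1)^2·48.0000/(8)·0.7589^4·0.6513^2 = +0.843901
  k=1: (−1)^3·48.0000/(6)·0.7589^2·0.6513^4 = -0.828768
  k=2: (−1)^4·48.0000/(48)·0.7589^0·0.6513^6 = +0.076304
d^3_{1,-1}(1.4185) = +0.843901 -0.828768 +0.076304 = +0.091437
|D^3_{1,-1}|² = |d^3_{1,-1}(β)|² = (+0.091437)² = 0.008361 (the z-rotation phases have unit modulus)

P=0.0084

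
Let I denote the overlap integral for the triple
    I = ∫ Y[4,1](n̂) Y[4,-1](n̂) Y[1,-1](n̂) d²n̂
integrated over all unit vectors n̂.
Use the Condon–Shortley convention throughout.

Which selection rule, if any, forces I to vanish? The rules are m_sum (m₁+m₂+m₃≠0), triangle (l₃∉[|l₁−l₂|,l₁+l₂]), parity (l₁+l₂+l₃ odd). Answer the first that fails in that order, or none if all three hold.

m₁+m₂+m₃ = 1 − 1 − 1 = -1  ✗
triangle: |4−4|=0 ≤ l₃=1 ≤ 4+4=8
parity: l₁+l₂+l₃ = 9 is odd

m_sum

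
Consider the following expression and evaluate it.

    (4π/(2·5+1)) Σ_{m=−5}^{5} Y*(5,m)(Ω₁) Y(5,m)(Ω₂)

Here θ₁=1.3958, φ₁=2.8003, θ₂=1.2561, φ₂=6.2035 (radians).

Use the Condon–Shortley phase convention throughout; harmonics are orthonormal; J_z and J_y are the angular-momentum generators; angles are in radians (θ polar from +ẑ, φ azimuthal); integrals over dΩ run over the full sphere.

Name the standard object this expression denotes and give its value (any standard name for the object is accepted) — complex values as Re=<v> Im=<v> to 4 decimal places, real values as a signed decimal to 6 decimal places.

This sum is the spherical-harmonic addition theorem: it equals the Legendre polynomial P_l(cos γ) of the angle γ between the two directions.
Expand P_5 via completeness: Σ_{m} conj(Y_{5,m}) at Ω₁ times Y_{5,m} at Ω₂ —
  term(m=-5) = -0.040278+0.149743i   from Y*(Ω₁)=+0.058125+0.425807i, Y(Ω₂)=+0.332561+0.139988i
  term(m=-4) = +0.044681-0.077253i   from Y*(Ω₁)=+0.049060-0.235217i, Y(Ω₂)=+0.352710+0.116392i
  term(m=-3) = -0.006963+0.006955i   from Y*(Ω₁)=+0.124926-0.205175i, Y(Ω₂)=-0.039802-0.009700i
  term(m=-2) = +0.076151-0.043927i   from Y*(Ω₁)=-0.201826+0.164074i, Y(Ω₂)=-0.333707-0.053638i
  term(m=-1) = +0.008200-0.002195i   from Y*(Ω₁)=-0.176810+0.062802i, Y(Ω₂)=-0.045096-0.003601i
  term(m=+0) = +0.084591+0.000000i   from Y*(Ω₁)=+0.263398-0.000000i, Y(Ω₂)=+0.321152+0.000000i
  term(m=+1) = +0.008200+0.002195i   from Y*(Ω₁)=+0.176810+0.062802i, Y(Ω₂)=+0.045096-0.003601i
  term(m=+2) = +0.076151+0.043927i   from Y*(Ω₁)=-0.201826-0.164074i, Y(Ω₂)=-0.333707+0.053638i
  term(m=+3) = -0.006963-0.006955i   from Y*(Ω₁)=-0.124926-0.205175i, Y(Ω₂)=+0.039802-0.009700i
  term(m=+4) = +0.044681+0.077253i   from Y*(Ω₁)=+0.049060+0.235217i, Y(Ω₂)=+0.352710-0.116392i
  term(m=+5) = -0.040278-0.149743i   from Y*(Ω₁)=-0.058125+0.425807i, Y(Ω₂)=-0.332561+0.139988i
Σ over m = +0.248175+0.000000i; ×(4π/11) → +0.283514+0.000000i. Real part: 0.283514

Legendre polynomial (addition theorem), +0.283514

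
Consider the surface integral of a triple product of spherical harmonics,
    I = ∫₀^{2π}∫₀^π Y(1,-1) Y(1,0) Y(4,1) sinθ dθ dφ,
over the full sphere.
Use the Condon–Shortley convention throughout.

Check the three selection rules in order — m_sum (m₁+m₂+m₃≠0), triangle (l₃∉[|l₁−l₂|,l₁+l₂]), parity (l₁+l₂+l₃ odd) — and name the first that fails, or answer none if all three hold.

triangle

m₁+m₂+m₃ = -1 + 0 + 1 = 0  ✓
triangle: need |l₁−l₂| ≤ l₃ ≤ l₁+l₂ = [0,2]; l₃=4 is outside  ✗
parity: l₁+l₂+l₃ = 6 is even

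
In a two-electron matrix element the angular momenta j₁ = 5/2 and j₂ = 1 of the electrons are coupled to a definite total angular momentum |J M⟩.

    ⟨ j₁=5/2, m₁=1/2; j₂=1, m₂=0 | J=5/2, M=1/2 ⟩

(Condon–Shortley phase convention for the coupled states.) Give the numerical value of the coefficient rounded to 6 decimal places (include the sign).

j₁+j₂−J=1  J+j₁−j₂=4  J−j₁+j₂=1  j₁+j₂+J+1=7
(j₁±m₁, j₂±m₂, J±M) = (3,2,1,1,3,2)
P² = 144/35
sum k=0..1:
  [0] +1/4 = 1/4
  [1] −1/6 = -1/6
S = 1/12
C² = P²·S² = 1/35 ; C = +0.169031

+0.169031  (= +√(1/35))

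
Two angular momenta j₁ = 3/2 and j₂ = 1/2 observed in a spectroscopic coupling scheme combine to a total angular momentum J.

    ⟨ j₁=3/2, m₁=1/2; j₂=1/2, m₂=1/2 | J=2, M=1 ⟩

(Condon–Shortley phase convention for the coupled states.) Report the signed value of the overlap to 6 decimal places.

+√(3/4) = +0.866025

triangle: 0!*3!*1!/5! = 6/120
(j±m)!: 2!*1!*1!*0!*3!*1! = 12
prefactor² = (2J+1)*Δ*N² = 3
  k=0: +1/(0!*0!*1!*1!*2!*0!) = 1/2
Σ = 1/2  ⇒  CG² = 3*(1/2)² = 3/4
CG = +√(3/4) = +0.866025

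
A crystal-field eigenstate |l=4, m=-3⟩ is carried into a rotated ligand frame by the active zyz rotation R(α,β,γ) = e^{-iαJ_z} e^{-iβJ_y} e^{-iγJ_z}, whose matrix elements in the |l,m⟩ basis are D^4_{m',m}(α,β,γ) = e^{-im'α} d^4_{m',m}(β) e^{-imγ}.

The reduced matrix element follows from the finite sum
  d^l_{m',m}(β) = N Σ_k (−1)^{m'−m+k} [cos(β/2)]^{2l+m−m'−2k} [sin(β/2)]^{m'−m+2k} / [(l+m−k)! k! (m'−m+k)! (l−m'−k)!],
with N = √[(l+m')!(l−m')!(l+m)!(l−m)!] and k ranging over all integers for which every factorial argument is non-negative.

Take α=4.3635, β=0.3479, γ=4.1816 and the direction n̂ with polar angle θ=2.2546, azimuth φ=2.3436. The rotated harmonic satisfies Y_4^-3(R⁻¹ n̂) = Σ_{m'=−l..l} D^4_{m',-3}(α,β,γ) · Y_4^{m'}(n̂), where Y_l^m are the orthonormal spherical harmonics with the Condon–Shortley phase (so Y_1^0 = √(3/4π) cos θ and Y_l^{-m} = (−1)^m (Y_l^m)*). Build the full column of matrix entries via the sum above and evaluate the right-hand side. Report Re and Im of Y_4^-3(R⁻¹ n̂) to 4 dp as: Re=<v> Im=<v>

Re=-0.1240 Im=0.2858

Need the full column D^4_{m',-3} for m'=−4..4 at α=4.3635, β=0.3479, γ=4.1816.
cos(β/2)=0.984909, sin(β/2)=0.173074
d^4_{-4,-3}: single k=1 term ⇒ +0.440098;  D = +0.067364-0.434912i
d^4_{-3,-3}: k∈[0..1] ⇒ +0.885458 -0.191398 = +0.694060;  D = +0.608242+0.334308i
d^4_{-2,-3}: k∈[0..1] ⇒ -0.582195 +0.053934 = -0.528261;  D = +0.397376-0.348068i
d^4_{-1,-3}: k∈[0..1] ⇒ +0.217025 -0.011169 = +0.205856;  D = -0.074529-0.191891i
d^4_{0,-3}: k∈[0..1] ⇒ -0.056851 +0.001756 = -0.055096;  D = -0.055083+0.001188i
d^4_{1,-3}: k∈[0..1] ⇒ +0.011169 -0.000207 = +0.010962;  D = -0.003524+0.010380i
d^4_{2,-3}: k∈[0..1] ⇒ -0.001665 +0.000017 = -0.001648;  D = +0.001286+0.001032i
d^4_{3,-3}: k∈[0..1] ⇒ +0.000183 -0.000001 = +0.000182;  D = +0.000155-0.000094i
d^4_{4,-3}: single k=0 term ⇒ -0.000013;  D = -0.000003-0.000013i
Y_4^{m'}(θ=2.2546,φ=2.3436) and Σ D·Y over m':
  (+0.0674-0.4349i)·(-0.1596-0.0080i)  (+0.6082+0.3343i)·(-0.2701+0.2504i)  (+0.3974-0.3481i)·(-0.0091+0.3604i)  (-0.0745-0.1919i)·(-0.0334-0.0342i)  (-0.0551+0.0012i)·(-0.3595+0.0000i)  (-0.0035+0.0104i)·(+0.0334-0.0342i)  (+0.0013+0.0010i)·(-0.0091-0.3604i)  (+0.0002-0.0001i)·(+0.2701+0.2504i)  (-0.0000-0.0000i)·(-0.1596+0.0080i)
Y_4^-3(R⁻¹ n̂) = -0.124015+0.285814i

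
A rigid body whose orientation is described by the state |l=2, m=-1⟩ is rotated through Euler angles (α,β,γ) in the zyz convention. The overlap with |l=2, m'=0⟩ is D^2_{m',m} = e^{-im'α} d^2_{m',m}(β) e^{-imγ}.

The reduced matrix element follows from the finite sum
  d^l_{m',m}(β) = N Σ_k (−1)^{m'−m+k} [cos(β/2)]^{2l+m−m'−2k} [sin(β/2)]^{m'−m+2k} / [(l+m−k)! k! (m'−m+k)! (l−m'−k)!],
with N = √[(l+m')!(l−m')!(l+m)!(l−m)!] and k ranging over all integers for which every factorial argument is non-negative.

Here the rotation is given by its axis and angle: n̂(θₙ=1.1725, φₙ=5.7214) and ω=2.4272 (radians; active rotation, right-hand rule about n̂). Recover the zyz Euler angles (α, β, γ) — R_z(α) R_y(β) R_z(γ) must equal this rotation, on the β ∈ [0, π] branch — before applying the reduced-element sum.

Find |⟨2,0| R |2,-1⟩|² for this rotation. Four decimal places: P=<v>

Axis–angle → zyz. n̂ = (sinθₙcosφₙ, sinθₙsinφₙ, cosθₙ) = (+0.780059, -0.491000, +0.387849), ω = 2.4272.
R = I cosω + sinω [n̂]ₓ + (1−cosω) n̂n̂ᵀ gives
  R = [+0.312712, -0.926472, +0.209432; -0.418267, -0.332276, -0.845367; +0.852798, +0.176758, -0.491419]
β = atan2(√(R₁₃²+R₂₃²), R₃₃) = 2.084514; α = atan2(R₂₃, R₁₃) mod 2π = 4.955240; γ = atan2(R₃₂, −R₃₁) mod 2π = 2.937218
Split into d^2_{0,-1}(β=2.0845) × two z-phases.
Half-angle: c=0.504272, s=0.863545. N=√(2·2·1·6)=4.898979
k: max(0,(-1)−(0))=0 … min(2+(-1),2−(0))=1
  k=0: (−1)^1·4.8990/(2)·0.5043^3·0.8635^1 = -0.271241
  k=1: (−1)^2·4.8990/(2)·0.5043^1·0.8635^3 = +0.795418
d^2_{0,-1}(2.0845) = -0.271241 +0.795418 = +0.524176
|D^2_{0,-1}|² = |d^2_{0,-1}(β)|² = (+0.524176)² = 0.274761 (the z-rotation phases have unit modulus)

P=0.2748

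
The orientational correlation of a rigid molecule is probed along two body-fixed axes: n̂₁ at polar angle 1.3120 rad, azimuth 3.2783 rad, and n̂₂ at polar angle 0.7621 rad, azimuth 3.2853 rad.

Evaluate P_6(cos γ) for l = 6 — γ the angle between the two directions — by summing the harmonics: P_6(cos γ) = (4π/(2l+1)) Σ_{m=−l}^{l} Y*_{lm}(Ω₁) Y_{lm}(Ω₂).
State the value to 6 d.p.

-0.399620

Term-by-term m-sum for l=6 (normalisation 4π/13 = 0.966644):
  [-6]  conj(Y_{6,-6})(Ω₁) = 0.26889 + 0.28832j ; Y_{6,-6}(Ω₂) = 0.03406 - 0.03974j ; Δ = 0.02061 - 0.00087j
  [-5]  conj(Y_{6,-5})(Ω₁) = -0.28033 - 0.22833j ; Y_{6,-5}(Ω₂) = -0.14298 + 0.12504j ; Δ = 0.06863 - 0.00240j
  [-4]  conj(Y_{6,-4})(Ω₁) = -0.07441 - 0.04529j ; Y_{6,-4}(Ω₂) = 0.32365 - 0.20966j ; Δ = -0.03358 + 0.00094j
  [-3]  conj(Y_{6,-3})(Ω₁) = 0.31483 + 0.13688j ; Y_{6,-3}(Ω₂) = -0.38835 + 0.17863j ; Δ = -0.14671 + 0.00308j
  [-2]  conj(Y_{6,-2})(Ω₁) = -0.01094 - 0.00307j ; Y_{6,-2}(Ω₂) = 0.09190 - 0.02717j ; Δ = -0.00109 + 0.00002j
  [-1]  conj(Y_{6,-1})(Ω₁) = -0.32075 - 0.04412j ; Y_{6,-1}(Ω₂) = 0.33850 - 0.04898j ; Δ = -0.11074 + 0.00078j
  [+0]  conj(Y_{6,0})(Ω₁) = 0.03754 + 0.00000j ; Y_{6,0}(Ω₂) = -0.20411 + 0.00000j ; Δ = -0.00766 + 0.00000j
  [+1]  conj(Y_{6,1})(Ω₁) = 0.32075 - 0.04412j ; Y_{6,1}(Ω₂) = -0.33850 - 0.04898j ; Δ = -0.11074 - 0.00078j
  [+2]  conj(Y_{6,2})(Ω₁) = -0.01094 + 0.00307j ; Y_{6,2}(Ω₂) = 0.09190 + 0.02717j ; Δ = -0.00109 - 0.00002j
  [+3]  conj(Y_{6,3})(Ω₁) = -0.31483 + 0.13688j ; Y_{6,3}(Ω₂) = 0.38835 + 0.17863j ; Δ = -0.14671 - 0.00308j
  [+4]  conj(Y_{6,4})(Ω₁) = -0.07441 + 0.04529j ; Y_{6,4}(Ω₂) = 0.32365 + 0.20966j ; Δ = -0.03358 - 0.00094j
  [+5]  conj(Y_{6,5})(Ω₁) = 0.28033 - 0.22833j ; Y_{6,5}(Ω₂) = 0.14298 + 0.12504j ; Δ = 0.06863 + 0.00240j
  [+6]  conj(Y_{6,6})(Ω₁) = 0.26889 - 0.28832j ; Y_{6,6}(Ω₂) = 0.03406 + 0.03974j ; Δ = 0.02061 + 0.00087j
Total Σ_m = -0.41341 + 0.00000j. Multiply by 0.966644: -0.39962 + 0.00000j. P_6(cos γ) = -0.399620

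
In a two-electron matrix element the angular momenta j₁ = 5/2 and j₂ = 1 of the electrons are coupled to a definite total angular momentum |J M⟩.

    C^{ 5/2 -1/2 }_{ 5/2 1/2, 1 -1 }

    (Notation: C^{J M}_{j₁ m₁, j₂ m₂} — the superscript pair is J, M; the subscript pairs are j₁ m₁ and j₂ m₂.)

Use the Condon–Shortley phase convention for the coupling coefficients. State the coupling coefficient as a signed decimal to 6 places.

+0.717137  (= +√(18/35))

j₁+j₂−J=1  J+j₁−j₂=4  J−j₁+j₂=1  j₁+j₂+J+1=7
(j₁±m₁, j₂±m₂, J±M) = (3,2,0,2,2,3)
P² = 288/35
sum k=0..0:
  [0] +1/4 = 1/4
S = 1/4
C² = P²·S² = 18/35 ; C = +0.717137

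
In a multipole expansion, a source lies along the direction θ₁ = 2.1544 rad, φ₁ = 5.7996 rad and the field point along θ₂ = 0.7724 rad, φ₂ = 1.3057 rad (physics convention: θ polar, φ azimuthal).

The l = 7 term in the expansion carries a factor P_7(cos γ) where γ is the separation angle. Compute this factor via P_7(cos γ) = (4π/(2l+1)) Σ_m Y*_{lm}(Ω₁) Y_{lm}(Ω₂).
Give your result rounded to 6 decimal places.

-0.261097

Addition theorem: P_7(cos γ) = (4π/15) Σ_m Y*_{lm}(Ω₁) Y_{lm}(Ω₂), m = −7…7:
  m=-7: Y*=-0.13675 + 0.03397j  Y=-0.03868 - 0.01133j  product 0.00567 + 0.00023j
  m=-6: Y*=0.33815 + 0.08278j  Y=0.00306 - 0.15475j  product 0.01385 - 0.05208j
  m=-5: Y*=-0.32794 - 0.28976j  Y=0.33397 - 0.08361j  product -0.13375 - 0.06935j
  m=-4: Y*=0.06605 + 0.17362j  Y=0.22345 + 0.39908j  product -0.05453 + 0.06516j
  m=-3: Y*=-0.02969 + 0.24612j  Y=-0.18190 + 0.17833j  product -0.03849 - 0.05006j
  m=-2: Y*=0.17776 - 0.25782j  Y=0.17877 + 0.10479j  product 0.05879 - 0.02746j
  m=-1: Y*=0.11154 - 0.05858j  Y=-0.09455 + 0.34828j  product 0.00985 + 0.04438j
  m=+0: Y*=-0.32975 + 0.00000j  Y=0.10449 + 0.00000j  product -0.03446 + 0.00000j
  m=+1: Y*=-0.11154 - 0.05858j  Y=0.09455 + 0.34828j  product 0.00985 - 0.04438j
  m=+2: Y*=0.17776 + 0.25782j  Y=0.17877 - 0.10479j  product 0.05879 + 0.02746j
  m=+3: Y*=0.02969 + 0.24612j  Y=0.18190 + 0.17833j  product -0.03849 + 0.05006j
  m=+4: Y*=0.06605 - 0.17362j  Y=0.22345 - 0.39908j  product -0.05453 - 0.06516j
  m=+5: Y*=0.32794 - 0.28976j  Y=-0.33397 - 0.08361j  product -0.13375 + 0.06935j
  m=+6: Y*=0.33815 - 0.08278j  Y=0.00306 + 0.15475j  product 0.01385 + 0.05208j
  m=+7: Y*=0.13675 + 0.03397j  Y=0.03868 - 0.01133j  product 0.00567 - 0.00023j
Σ over m = -0.31166 + 0.00000j; ×(4π/15) → -0.26110 + 0.00000j. Real part: -0.261097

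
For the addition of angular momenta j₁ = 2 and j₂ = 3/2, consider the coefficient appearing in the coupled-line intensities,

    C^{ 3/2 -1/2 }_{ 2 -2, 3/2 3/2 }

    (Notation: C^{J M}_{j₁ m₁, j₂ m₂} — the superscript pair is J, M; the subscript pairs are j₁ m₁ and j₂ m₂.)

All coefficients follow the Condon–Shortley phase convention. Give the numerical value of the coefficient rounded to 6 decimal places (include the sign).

+√(2/5) = +0.632456

√[4·2!2!1!/6! · 0!4!3!0!1!2!] = √(32/5)
  +(−1)^2/∏(2,0,2,1,0,0)! = 1/4  (running 1/4)
⟨..|..⟩ = √(32/5)·(1/4) = +0.632456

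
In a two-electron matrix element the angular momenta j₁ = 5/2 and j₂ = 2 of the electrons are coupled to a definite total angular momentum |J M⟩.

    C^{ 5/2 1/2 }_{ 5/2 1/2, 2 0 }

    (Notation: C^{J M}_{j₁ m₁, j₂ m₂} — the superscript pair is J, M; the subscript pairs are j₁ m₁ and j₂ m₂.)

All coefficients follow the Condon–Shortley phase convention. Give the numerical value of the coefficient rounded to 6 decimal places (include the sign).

−√(8/35) ≈ -0.478091

√[6·2!3!2!/8! · 3!2!2!2!3!2!] = √(72/35)
  +(−1)^0/∏(0,2,2,2,1,0)! = 1/8  (running 1/8)
  +(−1)^1/∏(1,1,1,1,2,1)! = -1/2  (running -3/8)
  +(−1)^2/∏(2,0,0,0,3,2)! = 1/24  (running -1/3)
⟨..|..⟩ = √(72/35)·(-1/3) = -0.478091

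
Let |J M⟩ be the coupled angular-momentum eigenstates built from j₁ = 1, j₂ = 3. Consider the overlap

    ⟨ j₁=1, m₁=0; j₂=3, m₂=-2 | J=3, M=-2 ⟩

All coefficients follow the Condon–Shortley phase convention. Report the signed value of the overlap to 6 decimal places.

j₁+j₂−J=1  J+j₁−j₂=1  J−j₁+j₂=5  j₁+j₂+J+1=8
(j₁±m₁, j₂±m₂, J±M) = (1,1,1,5,1,5)
P² = 300
sum k=0..1:
  [0] +1/24 = 1/24
  [1] −1/120 = -1/120
S = 1/30
C² = P²·S² = 1/3 ; C = +0.577350

+√(1/3) ≈ +0.577350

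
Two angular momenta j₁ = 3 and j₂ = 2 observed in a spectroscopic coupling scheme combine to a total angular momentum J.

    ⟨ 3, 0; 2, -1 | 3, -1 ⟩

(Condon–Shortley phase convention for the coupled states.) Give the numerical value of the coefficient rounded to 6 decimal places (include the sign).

√[7·2!4!2!/9! · 3!3!1!3!2!4!] = √(96/5)
  +(−1)^0/∏(0,2,3,1,1,1)! = 1/12  (running 1/12)
  +(−1)^1/∏(1,1,2,0,2,2)! = -1/8  (running -1/24)
⟨..|..⟩ = √(96/5)·(-1/24) = -0.182574

-0.182574  (= −√(1/30))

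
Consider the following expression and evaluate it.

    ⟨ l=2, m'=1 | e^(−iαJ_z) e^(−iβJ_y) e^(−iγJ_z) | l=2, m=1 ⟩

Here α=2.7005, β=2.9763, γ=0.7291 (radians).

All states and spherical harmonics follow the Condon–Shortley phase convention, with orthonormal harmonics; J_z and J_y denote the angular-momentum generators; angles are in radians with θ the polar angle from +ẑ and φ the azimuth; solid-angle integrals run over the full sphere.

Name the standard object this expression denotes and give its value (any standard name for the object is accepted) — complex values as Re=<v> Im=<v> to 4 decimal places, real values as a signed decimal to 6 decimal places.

This is a Wigner D-matrix element — the rotation-matrix element ⟨l m'| R(α,β,γ) |l m⟩ in the angular-momentum basis.
Split into d^2_{1,1}(β=2.9763) × two z-phases.
Half-angle: c=0.082552, s=0.996587. N=√(6·1·6·1)=6.000000
k: max(0,(1)−(1))=0 … min(2+(1),2−(1))=1
  k=0: (−1)^0·6.0000/(6)·0.0826^4·0.9966^0 = +0.000046
  k=1: (−1)^1·6.0000/(2)·0.0826^2·0.9966^2 = -0.020305
d^2_{1,1}(2.9763) = +0.000046 -0.020305 = -0.020259
Phases: e^{-i·(1)·2.7005}=-0.904286-0.426928i, e^{-i·(1)·0.7291}=+0.745774-0.666199i ⇒ D=+0.019424-0.005754i

Wigner D-matrix element, Re=0.0194 Im=-0.0058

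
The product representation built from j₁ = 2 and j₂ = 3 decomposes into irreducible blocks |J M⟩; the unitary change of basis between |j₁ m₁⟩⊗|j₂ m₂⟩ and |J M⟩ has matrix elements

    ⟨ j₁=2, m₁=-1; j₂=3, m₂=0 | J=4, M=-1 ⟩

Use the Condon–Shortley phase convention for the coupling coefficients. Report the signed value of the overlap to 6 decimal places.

-0.462910

√[9·1!3!5!/10! · 1!3!3!3!3!5!] = √(1944/7)
  +(−1)^0/∏(0,1,3,3,0,2)! = 1/72  (running 1/72)
  +(−1)^1/∏(1,0,2,2,1,3)! = -1/24  (running -1/36)
⟨..|..⟩ = √(1944/7)·(-1/36) = -0.462910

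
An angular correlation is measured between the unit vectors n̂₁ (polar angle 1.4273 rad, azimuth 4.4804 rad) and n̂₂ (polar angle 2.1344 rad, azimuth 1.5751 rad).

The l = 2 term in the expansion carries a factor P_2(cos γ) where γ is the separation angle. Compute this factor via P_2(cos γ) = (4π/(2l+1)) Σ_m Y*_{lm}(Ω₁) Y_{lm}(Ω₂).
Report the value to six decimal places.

Summing Y*_{l m}(θ₁,φ₁)·Y_{l m}(θ₂,φ₂) over m ∈ [−2, 2]; prefactor 4π/(2·2+1) = 2.513274:
  m=-2: Y*=-0.338373+0.169326i  Y=-0.276018+0.002376i  product +0.092995-0.047541i
  m=-1: Y*=-0.025139-0.106413i  Y=+0.001502+0.348886i  product +0.037088-0.008931i
  m=+0: Y*=-0.296042-0.000000i  Y=-0.045346+0.000000i  product +0.013424+0.000000i
  m=+1: Y*=+0.025139-0.106413i  Y=-0.001502+0.348886i  product +0.037088+0.008931i
  m=+2: Y*=-0.338373-0.169326i  Y=-0.276018-0.002376i  product +0.092995+0.047541i
Σ over m = +0.273590+0.000000i; ×(4π/5) → +0.687608+0.000000i. Real part: 0.687608

0.687608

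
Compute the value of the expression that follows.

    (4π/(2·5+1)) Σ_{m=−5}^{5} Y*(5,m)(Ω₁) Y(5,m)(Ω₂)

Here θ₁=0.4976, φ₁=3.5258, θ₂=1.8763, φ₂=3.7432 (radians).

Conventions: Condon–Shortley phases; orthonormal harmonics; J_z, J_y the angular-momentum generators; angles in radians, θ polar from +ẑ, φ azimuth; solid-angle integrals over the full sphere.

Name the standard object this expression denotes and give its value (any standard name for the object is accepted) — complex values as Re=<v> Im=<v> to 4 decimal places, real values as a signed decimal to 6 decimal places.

Legendre polynomial (addition theorem), +0.288173

This sum is the spherical-harmonic addition theorem: it equals the Legendre polynomial P_l(cos γ) of the angle γ between the two directions.
Term-by-term m-sum for l=5 (normalisation 4π/11 = 1.142397):
  term(m=-5) = +0.001959-0.003728i   from Y*(Ω₁)=+0.003946-0.010801i, Y(Ω₂)=+0.362916+0.048760i
  term(m=-4) = -0.015772+0.018680i   from Y*(Ω₁)=+0.002274+0.066908i, Y(Ω₂)=+0.270870+0.244937i
  term(m=-3) = -0.009919+0.007575i   from Y*(Ω₁)=-0.090894-0.204539i, Y(Ω₂)=-0.012930-0.054240i
  term(m=-2) = +0.136852-0.063560i   from Y*(Ω₁)=+0.321175+0.310446i, Y(Ω₂)=+0.121393-0.315237i
  term(m=-1) = -0.011698+0.002584i   from Y*(Ω₁)=-0.384197-0.155331i, Y(Ω₂)=+0.023834-0.016362i
  term(m=+0) = +0.049410+0.000000i   from Y*(Ω₁)=-0.152963-0.000000i, Y(Ω₂)=-0.323019+0.000000i
  term(m=+1) = -0.011698-0.002584i   from Y*(Ω₁)=+0.384197-0.155331i, Y(Ω₂)=-0.023834-0.016362i
  term(m=+2) = +0.136852+0.063560i   from Y*(Ω₁)=+0.321175-0.310446i, Y(Ω₂)=+0.121393+0.315237i
  term(m=+3) = -0.009919-0.007575i   from Y*(Ω₁)=+0.090894-0.204539i, Y(Ω₂)=+0.012930-0.054240i
  term(m=+4) = -0.015772-0.018680i   from Y*(Ω₁)=+0.002274-0.066908i, Y(Ω₂)=+0.270870-0.244937i
  term(m=+5) = +0.001959+0.003728i   from Y*(Ω₁)=-0.003946-0.010801i, Y(Ω₂)=-0.362916+0.048760i
Σ over m = +0.252253+0.000000i; ×(4π/11) → +0.288173+0.000000i. Real part: 0.288173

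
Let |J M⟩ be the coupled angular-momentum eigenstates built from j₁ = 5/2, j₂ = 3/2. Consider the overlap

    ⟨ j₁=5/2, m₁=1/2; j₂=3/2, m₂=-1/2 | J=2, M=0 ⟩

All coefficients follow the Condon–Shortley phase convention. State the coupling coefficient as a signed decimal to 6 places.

-0.267261  (= −√(1/14))

j₁+j₂−J=2  J+j₁−j₂=3  J−j₁+j₂=1  j₁+j₂+J+1=7
(j₁±m₁, j₂±m₂, J±M) = (3,2,1,2,2,2)
P² = 8/7
sum k=0..1:
  [0] +1/4 = 1/4
  [1] −1/2 = -1/2
S = -1/4
C² = P²·S² = 1/14 ; C = -0.267261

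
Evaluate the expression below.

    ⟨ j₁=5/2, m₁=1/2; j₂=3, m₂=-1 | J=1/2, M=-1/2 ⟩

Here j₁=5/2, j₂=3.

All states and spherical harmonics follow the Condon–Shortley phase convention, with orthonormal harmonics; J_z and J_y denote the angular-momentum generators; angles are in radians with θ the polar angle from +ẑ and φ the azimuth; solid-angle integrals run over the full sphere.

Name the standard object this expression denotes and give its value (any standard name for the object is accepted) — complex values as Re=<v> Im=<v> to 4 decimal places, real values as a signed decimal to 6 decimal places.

This is a Clebsch–Gordan (vector-coupling) coefficient.
√[2·5!0!1!/7! · 3!2!2!4!0!1!] = √(192/7)
  +(−1)^2/∏(2,3,0,0,0,1)! = 1/12  (running 1/12)
⟨..|..⟩ = √(192/7)·(1/12) = +0.436436

Clebsch–Gordan coefficient, +√(4/21) ≈ +0.436436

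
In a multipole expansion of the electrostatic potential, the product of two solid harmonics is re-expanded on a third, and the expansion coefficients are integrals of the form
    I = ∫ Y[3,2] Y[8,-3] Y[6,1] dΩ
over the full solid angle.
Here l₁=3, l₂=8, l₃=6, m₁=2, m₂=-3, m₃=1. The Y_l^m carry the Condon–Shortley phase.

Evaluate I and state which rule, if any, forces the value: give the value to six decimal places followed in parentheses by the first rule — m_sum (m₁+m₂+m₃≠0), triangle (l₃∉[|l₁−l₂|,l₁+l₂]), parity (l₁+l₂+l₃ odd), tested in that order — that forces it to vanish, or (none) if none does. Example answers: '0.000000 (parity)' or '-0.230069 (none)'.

Σlᵢ=17 odd — θ-integrand is odd under cosθ→−cosθ; I=0

0.000000 (parity)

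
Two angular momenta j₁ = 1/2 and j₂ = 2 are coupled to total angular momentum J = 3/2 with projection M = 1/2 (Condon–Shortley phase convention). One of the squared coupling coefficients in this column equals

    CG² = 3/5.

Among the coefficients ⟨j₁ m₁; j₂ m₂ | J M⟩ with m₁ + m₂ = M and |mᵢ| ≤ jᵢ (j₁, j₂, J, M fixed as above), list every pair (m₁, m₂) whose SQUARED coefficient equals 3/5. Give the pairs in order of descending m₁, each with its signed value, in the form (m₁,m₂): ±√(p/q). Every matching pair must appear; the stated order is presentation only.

(-1/2,1): −√(3/5)

Admissible pairs with m₁+m₂ = M = 1/2: (-1/2,1), (1/2,0)
  (m₁,m₂)=(1/2,0): CG² = 2/5, CG = +√(2/5)
  (m₁,m₂)=(-1/2,1): CG² = 3/5, CG = −√(3/5)   ← matches the target
Pairs with CG² = 3/5: (-1/2,1): −√(3/5)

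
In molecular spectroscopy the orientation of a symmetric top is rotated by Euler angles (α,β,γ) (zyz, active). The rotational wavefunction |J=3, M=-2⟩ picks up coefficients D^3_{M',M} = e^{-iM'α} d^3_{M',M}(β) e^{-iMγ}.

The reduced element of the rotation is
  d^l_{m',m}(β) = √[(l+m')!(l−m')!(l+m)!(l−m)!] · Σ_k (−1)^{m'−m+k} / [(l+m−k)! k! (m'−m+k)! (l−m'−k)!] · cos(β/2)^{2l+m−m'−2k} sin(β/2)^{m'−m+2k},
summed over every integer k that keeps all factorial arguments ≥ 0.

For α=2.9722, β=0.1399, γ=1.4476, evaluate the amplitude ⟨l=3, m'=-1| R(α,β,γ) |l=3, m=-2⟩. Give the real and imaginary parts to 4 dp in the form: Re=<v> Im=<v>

First d^3_{-1,-2}(β=0.1399), then the phase factors e^{-i(-1)α} and e^{-i(-2)γ}:
Half-angle: c=0.997554, s=0.069893. N=√(2·24·1·120)=75.894664
k: max(0,(-2)−(-1))=0 … min(3+(-2),3−(-1))=1
  k=0: (−1)^1·75.8947/(24)·0.9976^5·0.0699^1 = -0.218332
  k=1: (−1)^2·75.8947/(12)·0.9976^3·0.0699^3 = +0.002144
d^3_{-1,-2}(0.1399) = -0.218332 +0.002144 = -0.216188
Attach z-rotation phases: D = e^{-i(-1)(2.9722)}·(-0.216188)·e^{-i(-2)(1.4476)} = -0.197769+0.087320i

Re=-0.1978 Im=0.0873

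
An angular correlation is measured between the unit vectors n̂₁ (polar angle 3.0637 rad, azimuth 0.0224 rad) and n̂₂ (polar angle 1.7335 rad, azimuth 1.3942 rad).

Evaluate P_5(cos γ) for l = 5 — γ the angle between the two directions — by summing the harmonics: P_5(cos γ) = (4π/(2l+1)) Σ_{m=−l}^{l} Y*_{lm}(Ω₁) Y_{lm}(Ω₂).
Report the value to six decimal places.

Addition theorem: P_5(cos γ) = (4π/11) Σ_m Y*_{lm}(Ω₁) Y_{lm}(Ω₂), m = −5…5:
  [-5]  conj(Y_{5,-5})(Ω₁) = 0.00000 + 0.00000j ; Y_{5,-5}(Ω₂) = 0.33554 - 0.27570j ; Δ = 0.00000 - 0.00000j
  [-4]  conj(Y_{5,-4})(Ω₁) = -0.00005 - 0.00000j ; Y_{5,-4}(Ω₂) = -0.17149 - 0.14633j ; Δ = 0.00001 + 0.00001j
  [-3]  conj(Y_{5,-3})(Ω₁) = 0.00129 + 0.00009j ; Y_{5,-3}(Ω₂) = 0.12832 - 0.21911j ; Δ = 0.00018 - 0.00027j
  [-2]  conj(Y_{5,-2})(Ω₁) = -0.02026 - 0.00091j ; Y_{5,-2}(Ω₂) = -0.23108 - 0.08519j ; Δ = 0.00460 + 0.00194j
  [-1]  conj(Y_{5,-1})(Ω₁) = 0.19512 + 0.00437j ; Y_{5,-1}(Ω₂) = 0.03593 - 0.20134j ; Δ = 0.00789 - 0.03913j
  [+0]  conj(Y_{5,0})(Ω₁) = -0.89350 + 0.00000j ; Y_{5,0}(Ω₂) = -0.25019 + 0.00000j ; Δ = 0.22355 + 0.00000j
  [+1]  conj(Y_{5,1})(Ω₁) = -0.19512 + 0.00437j ; Y_{5,1}(Ω₂) = -0.03593 - 0.20134j ; Δ = 0.00789 + 0.03913j
  [+2]  conj(Y_{5,2})(Ω₁) = -0.02026 + 0.00091j ; Y_{5,2}(Ω₂) = -0.23108 + 0.08519j ; Δ = 0.00460 - 0.00194j
  [+3]  conj(Y_{5,3})(Ω₁) = -0.00129 + 0.00009j ; Y_{5,3}(Ω₂) = -0.12832 - 0.21911j ; Δ = 0.00018 + 0.00027j
  [+4]  conj(Y_{5,4})(Ω₁) = -0.00005 + 0.00000j ; Y_{5,4}(Ω₂) = -0.17149 + 0.14633j ; Δ = 0.00001 - 0.00001j
  [+5]  conj(Y_{5,5})(Ω₁) = -0.00000 + 0.00000j ; Y_{5,5}(Ω₂) = -0.33554 - 0.27570j ; Δ = 0.00000 + 0.00000j
Accumulated sum 0.24892 - 0.00000j; after 4π/(2l+1) scaling, 0.28437 - 0.00000j ⇒ P_5 = 0.284367

0.284367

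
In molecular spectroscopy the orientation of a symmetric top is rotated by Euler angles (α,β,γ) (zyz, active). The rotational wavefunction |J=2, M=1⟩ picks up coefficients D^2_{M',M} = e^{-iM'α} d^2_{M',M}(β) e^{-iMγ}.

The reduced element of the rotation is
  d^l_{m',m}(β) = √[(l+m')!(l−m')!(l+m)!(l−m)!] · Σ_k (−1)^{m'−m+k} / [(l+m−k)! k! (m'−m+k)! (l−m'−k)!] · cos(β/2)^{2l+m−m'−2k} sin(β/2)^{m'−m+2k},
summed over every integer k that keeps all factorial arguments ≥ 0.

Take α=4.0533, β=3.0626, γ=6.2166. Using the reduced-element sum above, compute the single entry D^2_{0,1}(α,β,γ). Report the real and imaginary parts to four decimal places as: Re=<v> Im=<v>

Re=-0.0961 Im=-0.0064

First d^2_{0,1}(β=3.0626), then the phase factors e^{-i(0)α} and e^{-i(1)γ}:
With c≡cos(β/2)=0.039486 and s≡sin(β/2)=0.999220, N=[2·2·6·1]^{1/2}=4.898979
Admissible k: 1..2 (factorial args all ≥0)
  k=1: (−1)^0·4.8990/(2)·0.0395^3·0.9992^1 = +0.000151
  k=2: (−1)^1·4.8990/(2)·0.0395^1·0.9992^3 = -0.096495
d^2_{0,1}(3.0626) = +0.000151 -0.096495 = -0.096344
D = (+1.000000+0.000000i)·(-0.096344)·(+0.997784+0.066536i) = -0.096130-0.006410i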